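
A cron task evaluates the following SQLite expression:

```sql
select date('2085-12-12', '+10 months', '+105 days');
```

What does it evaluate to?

2087-01-25

Adding +10 months to 2085-12-12 gives 2086-10-12.
Applying '+105 days' to 2086-10-12: counting 105 days forward gives 2087-01-25.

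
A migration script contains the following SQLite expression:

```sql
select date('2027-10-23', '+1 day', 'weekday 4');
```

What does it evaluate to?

2027-10-28

Advancing 1 more day within October lands on 2027-10-24.
`weekday 4` advances to the next Thursday; 2027-10-24 is a Sunday, so it moves forward to 2027-10-28.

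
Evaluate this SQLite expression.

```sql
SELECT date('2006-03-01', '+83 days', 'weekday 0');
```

Applying '+83 days' to 2006-03-01: counting 83 days forward gives 2006-05-23.
`weekday 0` advances to the next Sunday; 2006-05-23 is a Tuesday, so it moves forward to 2006-05-28.

2006-05-28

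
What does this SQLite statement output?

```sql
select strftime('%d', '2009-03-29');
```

29

`%d` extracts the 2-digit day of month: 29.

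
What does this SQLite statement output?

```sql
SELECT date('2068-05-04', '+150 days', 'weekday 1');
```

Applying '+150 days' to 2068-05-04: counting 150 days forward gives 2068-10-01.
`weekday 1` advances to the next Monday; 2068-10-01 is already a Monday, so it stays at 2068-10-01.

2068-10-01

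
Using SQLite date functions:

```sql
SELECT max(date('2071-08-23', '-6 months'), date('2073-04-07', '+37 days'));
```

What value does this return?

2073-05-14

date('2071-08-23', '-6 months') → 2071-02-23.
date('2073-04-07', '+37 days') → 2073-05-14.
Later of the two is 2073-05-14.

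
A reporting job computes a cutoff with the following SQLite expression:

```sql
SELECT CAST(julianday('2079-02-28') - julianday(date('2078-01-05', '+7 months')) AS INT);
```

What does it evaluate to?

207

Adding +7 months to 2078-01-05 gives 2078-08-05.
26 days remain in August 2078 after the 5th (31 − 5).
September 2078: 30 days.
October 2078: 31 days.
November 2078: 30 days.
December 2078: 31 days.
January 2079: 31 days.
Then 28 days into February 2079.
Total: 26 + 30 + 31 + 30 + 31 + 31 + 28 = 207.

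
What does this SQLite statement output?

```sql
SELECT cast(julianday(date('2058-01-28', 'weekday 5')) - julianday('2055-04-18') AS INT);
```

`weekday 5` advances to the next Friday; 2058-01-28 is a Monday, so it moves forward to 2058-02-01.
12 days remain in April 2055 after the 18th (30 − 18).
Full months from May 2055 through January 2058 contribute their day counts.
Then 1 day into February 2058.
Total: 12 + 31 + 30 + 31 + 31 + 30 + 31 + 30 + 31 + 31 + 29 + 31 + 30 + 31 + 30 + 31 + 31 + 30 + 31 + 30 + 31 + 31 + 28 + 31 + 30 + 31 + 30 + 31 + 31 + 30 + 31 + 30 + 31 + 31 + 1 = 1020.

1020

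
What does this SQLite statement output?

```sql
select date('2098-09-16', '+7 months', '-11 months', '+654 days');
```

2100-03-01

Adding +7 months to 2098-09-16 gives 2099-04-16.
Adding -11 months to 2099-04-16 gives 2098-05-16.
Applying '+654 days' to 2098-05-16: counting 654 days forward gives 2100-03-01.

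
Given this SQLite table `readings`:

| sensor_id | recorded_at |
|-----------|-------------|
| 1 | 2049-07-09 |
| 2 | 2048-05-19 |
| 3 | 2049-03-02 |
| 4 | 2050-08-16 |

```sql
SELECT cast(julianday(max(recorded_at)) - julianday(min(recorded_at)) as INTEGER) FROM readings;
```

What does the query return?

MIN = 2048-05-19, MAX = 2050-08-16.
12 days remain in May 2048 after the 19th (31 − 19).
Full months from June 2048 through July 2050 contribute their day counts.
Then 16 days into August 2050.
Total: 12 + 30 + 31 + 31 + 30 + 31 + 30 + 31 + 31 + 28 + 31 + 30 + 31 + 30 + 31 + 31 + 30 + 31 + 30 + 31 + 31 + 28 + 31 + 30 + 31 + 30 + 31 + 16 = 819.

819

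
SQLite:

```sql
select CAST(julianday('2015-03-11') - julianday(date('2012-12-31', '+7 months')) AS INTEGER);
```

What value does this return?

588

Adding +7 months to 2012-12-31 gives 2013-07-31.
0 days remain in July 2013 after the 31st (31 − 31).
Full months from August 2013 through February 2015 contribute their day counts.
Then 11 days into March 2015.
Total: 0 + 31 + 30 + 31 + 30 + 31 + 31 + 28 + 31 + 30 + 31 + 30 + 31 + 31 + 30 + 31 + 30 + 31 + 31 + 28 + 11 = 588.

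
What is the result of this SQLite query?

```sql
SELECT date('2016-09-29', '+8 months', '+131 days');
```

Adding +8 months to 2016-09-29 gives 2017-05-29.
Applying '+131 days' to 2017-05-29: counting 131 days forward gives 2017-10-07.

2017-10-07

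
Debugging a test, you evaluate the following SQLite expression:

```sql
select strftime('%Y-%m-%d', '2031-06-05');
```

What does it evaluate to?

`%Y-%m-%d` extracts the ISO date: 2031-06-05.

2031-06-05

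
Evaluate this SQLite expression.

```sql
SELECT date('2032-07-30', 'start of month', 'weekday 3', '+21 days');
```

2032-07-28

`start of month` rewinds 2032-07-30 to 2032-07-01.
`weekday 3` advances to the next Wednesday; 2032-07-01 is a Thursday, so it moves forward to 2032-07-07.
Advancing 21 more days within July lands on 2032-07-28.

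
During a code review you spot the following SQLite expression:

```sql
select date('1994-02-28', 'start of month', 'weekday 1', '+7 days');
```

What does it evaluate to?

`start of month` rewinds 1994-02-28 to 1994-02-01.
`weekday 1` advances to the next Monday; 1994-02-01 is a Tuesday, so it moves forward to 1994-02-07.
Advancing 7 more days within February lands on 1994-02-14.

1994-02-14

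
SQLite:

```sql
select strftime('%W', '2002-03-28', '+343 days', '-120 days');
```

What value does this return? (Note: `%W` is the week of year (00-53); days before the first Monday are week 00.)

First apply '+343 days', '-120 days': 2002-03-28 → 2002-11-06.
2002-11-06 is a Wednesday. SQLite's %W counts Mondays since the year started; the result is 44.

44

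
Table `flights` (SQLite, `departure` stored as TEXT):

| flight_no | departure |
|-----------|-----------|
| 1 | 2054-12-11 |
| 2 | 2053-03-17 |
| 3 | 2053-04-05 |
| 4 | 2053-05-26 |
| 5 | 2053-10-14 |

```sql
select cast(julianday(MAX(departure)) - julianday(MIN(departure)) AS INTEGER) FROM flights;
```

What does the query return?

MIN = 2053-03-17, MAX = 2054-12-11.
14 days remain in March 2053 after the 17th (31 − 17).
Full months from April 2053 through November 2054 contribute their day counts.
Then 11 days into December 2054.
Total: 14 + 30 + 31 + 30 + 31 + 31 + 30 + 31 + 30 + 31 + 31 + 28 + 31 + 30 + 31 + 30 + 31 + 31 + 30 + 31 + 30 + 11 = 634.

634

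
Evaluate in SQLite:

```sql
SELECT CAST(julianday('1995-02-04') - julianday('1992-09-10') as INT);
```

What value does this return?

20 days remain in September 1992 after the 10th (30 − 10).
Full months from October 1992 through January 1995 contribute their day counts.
Then 4 days into February 1995.
Total: 20 + 31 + 30 + 31 + 31 + 28 + 31 + 30 + 31 + 30 + 31 + 31 + 30 + 31 + 30 + 31 + 31 + 28 + 31 + 30 + 31 + 30 + 31 + 31 + 30 + 31 + 30 + 31 + 31 + 4 = 877.

877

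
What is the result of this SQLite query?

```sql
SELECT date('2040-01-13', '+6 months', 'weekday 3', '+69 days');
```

2040-09-25

Adding +6 months to 2040-01-13 gives 2040-07-13.
`weekday 3` advances to the next Wednesday; 2040-07-13 is a Friday, so it moves forward to 2040-07-18.
Applying '+69 days' to 2040-07-18: counting 69 days forward gives 2040-09-25.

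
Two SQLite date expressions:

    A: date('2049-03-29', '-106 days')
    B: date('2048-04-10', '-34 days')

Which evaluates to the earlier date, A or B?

A = 2048-12-13.
B = 2048-03-07.
B is earlier.

B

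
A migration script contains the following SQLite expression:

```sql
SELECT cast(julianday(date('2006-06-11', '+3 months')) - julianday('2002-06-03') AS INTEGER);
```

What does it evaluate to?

1561

Adding +3 months to 2006-06-11 gives 2006-09-11.
27 days remain in June 2002 after the 3rd (30 − 3).
Full months from July 2002 through August 2006 contribute their day counts.
Then 11 days into September 2006.
Total: 27 + 31 + 31 + 30 + 31 + 30 + 31 + 31 + 28 + 31 + 30 + 31 + 30 + 31 + 31 + 30 + 31 + 30 + 31 + 31 + 29 + 31 + 30 + 31 + 30 + 31 + 31 + 30 + 31 + 30 + 31 + 31 + 28 + 31 + 30 + 31 + 30 + 31 + 31 + 30 + 31 + 30 + 31 + 31 + 28 + 31 + 30 + 31 + 30 + 31 + 31 + 11 = 1561.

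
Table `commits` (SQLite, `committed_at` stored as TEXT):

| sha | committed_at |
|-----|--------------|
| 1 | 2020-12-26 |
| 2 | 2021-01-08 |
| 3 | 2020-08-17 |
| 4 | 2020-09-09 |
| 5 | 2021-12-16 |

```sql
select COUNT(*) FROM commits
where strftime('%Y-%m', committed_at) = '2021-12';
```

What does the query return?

1

Rows with year-month 2021-12: 2021-12-16 → 1.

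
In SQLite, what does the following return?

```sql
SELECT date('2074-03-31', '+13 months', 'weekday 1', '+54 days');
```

2075-06-29

Adding +13 months to 2074-03-31 targets 2075-04-31. April 2075 has only 30 days, so SQLite normalizes the 1-day overflow forward to 2075-05-01.
`weekday 1` advances to the next Monday; 2075-05-01 is a Wednesday, so it moves forward to 2075-05-06.
Applying '+54 days' to 2075-05-06: counting 54 days forward gives 2075-06-29.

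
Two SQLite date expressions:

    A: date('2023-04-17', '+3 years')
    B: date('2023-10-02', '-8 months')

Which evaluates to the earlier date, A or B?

A = 2026-04-17.
B = 2023-02-02.
B is earlier.

B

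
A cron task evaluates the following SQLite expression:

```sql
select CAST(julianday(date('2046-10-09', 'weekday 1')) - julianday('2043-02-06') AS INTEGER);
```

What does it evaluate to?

1347

`weekday 1` advances to the next Monday; 2046-10-09 is a Tuesday, so it moves forward to 2046-10-15.
22 days remain in February 2043 after the 6th (28 − 6).
Full months from March 2043 through September 2046 contribute their day counts.
Then 15 days into October 2046.
Total: 22 + 31 + 30 + 31 + 30 + 31 + 31 + 30 + 31 + 30 + 31 + 31 + 29 + 31 + 30 + 31 + 30 + 31 + 31 + 30 + 31 + 30 + 31 + 31 + 28 + 31 + 30 + 31 + 30 + 31 + 31 + 30 + 31 + 30 + 31 + 31 + 28 + 31 + 30 + 31 + 30 + 31 + 31 + 30 + 15 = 1347.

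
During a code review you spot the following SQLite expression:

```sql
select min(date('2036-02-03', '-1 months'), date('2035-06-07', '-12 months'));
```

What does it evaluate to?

date('2036-02-03', '-1 months') → 2036-01-03.
date('2035-06-07', '-12 months') → 2034-06-07.
Earlier of the two is 2034-06-07.

2034-06-07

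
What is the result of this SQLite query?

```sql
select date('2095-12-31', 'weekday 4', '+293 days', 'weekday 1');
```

`weekday 4` advances to the next Thursday; 2095-12-31 is a Saturday, so it moves forward to 2096-01-05.
Applying '+293 days' to 2096-01-05: counting 293 days forward gives 2096-10-24.
`weekday 1` advances to the next Monday; 2096-10-24 is a Wednesday, so it moves forward to 2096-10-29.

2096-10-29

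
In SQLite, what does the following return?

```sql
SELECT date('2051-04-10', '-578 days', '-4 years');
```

2045-09-09

Applying '-578 days' to 2051-04-10: counting 578 days back gives 2049-09-09.
Adding -4 years to 2049-09-09 gives 2045-09-09.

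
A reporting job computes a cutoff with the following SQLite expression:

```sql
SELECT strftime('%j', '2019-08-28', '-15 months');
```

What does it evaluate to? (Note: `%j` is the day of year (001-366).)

148

First apply '-15 months': 2019-08-28 → 2018-05-28.
Day-of-year for 2018-05-28: days since 2018-01-01 inclusive = 148, zero-padded to 148.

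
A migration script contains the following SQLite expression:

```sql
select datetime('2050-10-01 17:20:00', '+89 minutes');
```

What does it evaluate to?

2050-10-01 18:49:00

89 minutes = 1h 29m; +89 minutes from 2050-10-01 17:20:00 is 2050-10-01 18:49:00.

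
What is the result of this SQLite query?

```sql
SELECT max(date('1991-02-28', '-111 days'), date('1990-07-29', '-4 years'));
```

date('1991-02-28', '-111 days') → 1990-11-09.
date('1990-07-29', '-4 years') → 1986-07-29.
Later of the two is 1990-11-09.

1990-11-09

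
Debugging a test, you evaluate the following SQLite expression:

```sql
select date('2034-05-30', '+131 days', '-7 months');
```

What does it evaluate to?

2034-03-08

Applying '+131 days' to 2034-05-30: counting 131 days forward gives 2034-10-08.
Adding -7 months to 2034-10-08 gives 2034-03-08.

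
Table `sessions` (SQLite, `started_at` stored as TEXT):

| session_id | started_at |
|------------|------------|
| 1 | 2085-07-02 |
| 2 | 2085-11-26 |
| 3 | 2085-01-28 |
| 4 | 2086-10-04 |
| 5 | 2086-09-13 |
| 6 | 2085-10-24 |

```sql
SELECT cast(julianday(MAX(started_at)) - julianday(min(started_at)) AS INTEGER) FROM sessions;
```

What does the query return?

614

MIN = 2085-01-28, MAX = 2086-10-04.
3 days remain in January 2085 after the 28th (31 − 28).
Full months from February 2085 through September 2086 contribute their day counts.
Then 4 days into October 2086.
Total: 3 + 28 + 31 + 30 + 31 + 30 + 31 + 31 + 30 + 31 + 30 + 31 + 31 + 28 + 31 + 30 + 31 + 30 + 31 + 31 + 30 + 4 = 614.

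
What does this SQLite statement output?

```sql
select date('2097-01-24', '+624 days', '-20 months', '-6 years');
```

Applying '+624 days' to 2097-01-24: counting 624 days forward gives 2098-10-10.
Adding -20 months to 2098-10-10 gives 2097-02-10.
Adding -6 years to 2097-02-10 gives 2091-02-10.

2091-02-10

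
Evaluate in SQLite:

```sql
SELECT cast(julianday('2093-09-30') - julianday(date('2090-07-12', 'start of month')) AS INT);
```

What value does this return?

1187

`start of month` rewinds 2090-07-12 to 2090-07-01.
30 days remain in July 2090 after the 1st (31 − 1).
Full months from August 2090 through August 2093 contribute their day counts.
Then 30 days into September 2093.
Total: 30 + 31 + 30 + 31 + 30 + 31 + 31 + 28 + 31 + 30 + 31 + 30 + 31 + 31 + 30 + 31 + 30 + 31 + 31 + 29 + 31 + 30 + 31 + 30 + 31 + 31 + 30 + 31 + 30 + 31 + 31 + 28 + 31 + 30 + 31 + 30 + 31 + 31 + 30 = 1187.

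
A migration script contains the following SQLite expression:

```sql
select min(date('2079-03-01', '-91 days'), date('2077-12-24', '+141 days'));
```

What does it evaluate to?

2078-05-14

date('2079-03-01', '-91 days') → 2078-11-30.
date('2077-12-24', '+141 days') → 2078-05-14.
Earlier of the two is 2078-05-14.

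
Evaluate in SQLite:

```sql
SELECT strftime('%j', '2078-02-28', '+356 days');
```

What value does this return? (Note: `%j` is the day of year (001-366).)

050

First apply '+356 days': 2078-02-28 → 2079-02-19.
Day-of-year for 2079-02-19: days since 2079-01-01 inclusive = 50, zero-padded to 050.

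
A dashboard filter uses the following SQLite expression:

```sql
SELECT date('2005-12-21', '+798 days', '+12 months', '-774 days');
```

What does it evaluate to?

2007-01-15

Applying '+798 days' to 2005-12-21: counting 798 days forward gives 2008-02-27.
Adding +12 months to 2008-02-27 gives 2009-02-27.
Applying '-774 days' to 2009-02-27: counting 774 days back gives 2007-01-15.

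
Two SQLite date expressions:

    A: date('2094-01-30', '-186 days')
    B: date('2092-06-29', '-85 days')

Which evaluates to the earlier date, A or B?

A = 2093-07-28.
B = 2092-04-05.
B is earlier.

B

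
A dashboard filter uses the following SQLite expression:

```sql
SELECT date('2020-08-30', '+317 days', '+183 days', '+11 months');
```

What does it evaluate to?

Applying '+317 days' to 2020-08-30: counting 317 days forward gives 2021-07-13.
Applying '+183 days' to 2021-07-13: counting 183 days forward gives 2022-01-12.
Adding +11 months to 2022-01-12 gives 2022-12-12.

2022-12-12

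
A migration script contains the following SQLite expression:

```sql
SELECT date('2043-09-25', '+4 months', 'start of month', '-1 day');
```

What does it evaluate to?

Adding +4 months to 2043-09-25 gives 2044-01-25.
`start of month` rewinds 2044-01-25 to 2044-01-01.
Going back 1 day from 2044-01-01 reaches 2043-12-31 (last day of December, 31 days).

2043-12-31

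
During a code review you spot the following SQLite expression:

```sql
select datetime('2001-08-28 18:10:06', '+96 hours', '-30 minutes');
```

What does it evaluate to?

2001-09-01 17:40:06

+96 hours from 2001-08-28 18:10:06 is 2001-09-01 18:10:06 (crosses midnight).
-30 minutes from 2001-09-01 18:10:06 is 2001-09-01 17:40:06.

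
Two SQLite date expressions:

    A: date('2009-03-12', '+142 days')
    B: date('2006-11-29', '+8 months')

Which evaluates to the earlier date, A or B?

A = 2009-08-01.
B = 2007-07-29.
B is earlier.

B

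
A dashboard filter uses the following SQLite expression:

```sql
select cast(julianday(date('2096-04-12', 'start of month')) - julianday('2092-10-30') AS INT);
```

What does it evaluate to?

`start of month` rewinds 2096-04-12 to 2096-04-01.
1 day remains in October 2092 after the 30th (31 − 30).
Full months from November 2092 through March 2096 contribute their day counts.
Then 1 day into April 2096.
Total: 1 + 30 + 31 + 31 + 28 + 31 + 30 + 31 + 30 + 31 + 31 + 30 + 31 + 30 + 31 + 31 + 28 + 31 + 30 + 31 + 30 + 31 + 31 + 30 + 31 + 30 + 31 + 31 + 28 + 31 + 30 + 31 + 30 + 31 + 31 + 30 + 31 + 30 + 31 + 31 + 29 + 31 + 1 = 1249.

1249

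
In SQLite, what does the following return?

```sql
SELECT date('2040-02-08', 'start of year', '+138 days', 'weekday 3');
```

`start of year` rewinds 2040-02-08 to 2040-01-01.
Applying '+138 days' to 2040-01-01: counting 138 days forward gives 2040-05-18.
`weekday 3` advances to the next Wednesday; 2040-05-18 is a Friday, so it moves forward to 2040-05-23.

2040-05-23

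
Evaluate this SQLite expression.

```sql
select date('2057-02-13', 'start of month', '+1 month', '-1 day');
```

`start of month` rewinds 2057-02-13 to 2057-02-01.
Adding +1 month to 2057-02-01 gives 2057-03-01.
Going back 1 day from 2057-03-01 reaches 2057-02-28 (last day of February, 28 days).

2057-02-28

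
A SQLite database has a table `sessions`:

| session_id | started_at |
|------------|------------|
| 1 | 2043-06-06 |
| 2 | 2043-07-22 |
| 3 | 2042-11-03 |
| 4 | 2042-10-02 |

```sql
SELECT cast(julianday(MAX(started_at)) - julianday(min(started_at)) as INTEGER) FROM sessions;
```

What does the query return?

293

MIN = 2042-10-02, MAX = 2043-07-22.
29 days remain in October 2042 after the 2nd (31 − 2).
Full months from November 2042 through June 2043 contribute their day counts.
Then 22 days into July 2043.
Total: 29 + 30 + 31 + 31 + 28 + 31 + 30 + 31 + 30 + 22 = 293.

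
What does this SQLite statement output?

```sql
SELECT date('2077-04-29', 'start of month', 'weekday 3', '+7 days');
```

`start of month` rewinds 2077-04-29 to 2077-04-01.
`weekday 3` advances to the next Wednesday; 2077-04-01 is a Thursday, so it moves forward to 2077-04-07.
Advancing 7 more days within April lands on 2077-04-14.

2077-04-14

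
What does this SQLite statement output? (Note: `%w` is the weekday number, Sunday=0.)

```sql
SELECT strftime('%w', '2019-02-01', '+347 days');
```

First apply '+347 days': 2019-02-01 → 2020-01-14.
2020-01-14 is a Tuesday; with Sunday=0 that is 2.

2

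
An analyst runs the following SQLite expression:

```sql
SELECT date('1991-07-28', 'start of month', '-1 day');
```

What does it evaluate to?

`start of month` rewinds 1991-07-28 to 1991-07-01.
Going back 1 day from 1991-07-01 reaches 1991-06-30 (last day of June, 30 days).

1991-06-30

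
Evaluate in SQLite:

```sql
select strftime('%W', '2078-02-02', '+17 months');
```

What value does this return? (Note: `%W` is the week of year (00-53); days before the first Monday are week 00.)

26

First apply '+17 months': 2078-02-02 → 2079-07-02.
2079-07-02 is a Sunday. SQLite's %W counts Mondays since the year started; the result is 26.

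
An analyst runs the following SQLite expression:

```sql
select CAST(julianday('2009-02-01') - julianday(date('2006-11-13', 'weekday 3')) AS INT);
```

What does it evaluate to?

809

`weekday 3` advances to the next Wednesday; 2006-11-13 is a Monday, so it moves forward to 2006-11-15.
15 days remain in November 2006 after the 15th (30 − 15).
Full months from December 2006 through January 2009 contribute their day counts.
Then 1 day into February 2009.
Total: 15 + 31 + 31 + 28 + 31 + 30 + 31 + 30 + 31 + 31 + 30 + 31 + 30 + 31 + 31 + 29 + 31 + 30 + 31 + 30 + 31 + 31 + 30 + 31 + 30 + 31 + 31 + 1 = 809.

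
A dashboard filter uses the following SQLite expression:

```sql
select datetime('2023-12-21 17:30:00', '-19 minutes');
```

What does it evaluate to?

2023-12-21 17:11:00

-19 minutes from 2023-12-21 17:30:00 is 2023-12-21 17:11:00.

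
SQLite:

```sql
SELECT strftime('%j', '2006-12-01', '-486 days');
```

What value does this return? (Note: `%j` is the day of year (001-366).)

First apply '-486 days': 2006-12-01 → 2005-08-02.
Day-of-year for 2005-08-02: days since 2005-01-01 inclusive = 214, zero-padded to 214.

214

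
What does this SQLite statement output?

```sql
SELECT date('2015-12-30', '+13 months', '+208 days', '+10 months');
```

2018-06-26

Adding +13 months to 2015-12-30 gives 2017-01-30.
Applying '+208 days' to 2017-01-30: counting 208 days forward gives 2017-08-26.
Adding +10 months to 2017-08-26 gives 2018-06-26.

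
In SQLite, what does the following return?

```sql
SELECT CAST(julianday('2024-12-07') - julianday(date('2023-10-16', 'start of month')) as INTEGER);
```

433

`start of month` rewinds 2023-10-16 to 2023-10-01.
30 days remain in October 2023 after the 1st (31 − 1).
Full months from November 2023 through November 2024 contribute their day counts.
Then 7 days into December 2024.
Total: 30 + 30 + 31 + 31 + 29 + 31 + 30 + 31 + 30 + 31 + 31 + 30 + 31 + 30 + 7 = 433.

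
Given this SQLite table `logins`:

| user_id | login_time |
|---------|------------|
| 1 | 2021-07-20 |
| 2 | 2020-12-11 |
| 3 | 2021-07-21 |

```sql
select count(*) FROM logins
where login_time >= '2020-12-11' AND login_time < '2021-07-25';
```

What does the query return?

Rows in [2020-12-11, 2021-07-25): 2021-07-20, 2020-12-11, 2021-07-21 → 3 rows.

3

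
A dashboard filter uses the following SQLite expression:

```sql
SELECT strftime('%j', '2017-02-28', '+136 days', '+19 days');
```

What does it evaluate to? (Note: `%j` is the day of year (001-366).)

First apply '+136 days', '+19 days': 2017-02-28 → 2017-08-02.
Day-of-year for 2017-08-02: days since 2017-01-01 inclusive = 214, zero-padded to 214.

214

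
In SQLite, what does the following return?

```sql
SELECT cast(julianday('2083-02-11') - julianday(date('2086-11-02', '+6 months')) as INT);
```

-1541

Adding +6 months to 2086-11-02 gives 2087-05-02.
17 days remain in February 2083 after the 11th (28 − 11).
Full months from March 2083 through April 2087 contribute their day counts.
Then 2 days into May 2087.
Total: 17 + 31 + 30 + 31 + 30 + 31 + 31 + 30 + 31 + 30 + 31 + 31 + 29 + 31 + 30 + 31 + 30 + 31 + 31 + 30 + 31 + 30 + 31 + 31 + 28 + 31 + 30 + 31 + 30 + 31 + 31 + 30 + 31 + 30 + 31 + 31 + 28 + 31 + 30 + 31 + 30 + 31 + 31 + 30 + 31 + 30 + 31 + 31 + 28 + 31 + 30 + 2 = 1541.
The subtraction is earlier − later, so the result is −1541 → -1541.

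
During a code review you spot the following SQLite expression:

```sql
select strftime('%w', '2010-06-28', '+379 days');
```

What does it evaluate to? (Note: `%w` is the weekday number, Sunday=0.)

First apply '+379 days': 2010-06-28 → 2011-07-12.
2011-07-12 is a Tuesday; with Sunday=0 that is 2.

2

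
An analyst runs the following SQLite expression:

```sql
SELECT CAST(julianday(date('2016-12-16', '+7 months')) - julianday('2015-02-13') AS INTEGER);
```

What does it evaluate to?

Adding +7 months to 2016-12-16 gives 2017-07-16.
15 days remain in February 2015 after the 13th (28 − 13).
Full months from March 2015 through June 2017 contribute their day counts.
Then 16 days into July 2017.
Total: 15 + 31 + 30 + 31 + 30 + 31 + 31 + 30 + 31 + 30 + 31 + 31 + 29 + 31 + 30 + 31 + 30 + 31 + 31 + 30 + 31 + 30 + 31 + 31 + 28 + 31 + 30 + 31 + 30 + 16 = 884.

884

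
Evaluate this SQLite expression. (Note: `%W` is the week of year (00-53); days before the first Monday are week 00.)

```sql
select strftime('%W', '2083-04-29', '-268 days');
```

First apply '-268 days': 2083-04-29 → 2082-08-04.
2082-08-04 is a Tuesday. SQLite's %W counts Mondays since the year started; the result is 31.

31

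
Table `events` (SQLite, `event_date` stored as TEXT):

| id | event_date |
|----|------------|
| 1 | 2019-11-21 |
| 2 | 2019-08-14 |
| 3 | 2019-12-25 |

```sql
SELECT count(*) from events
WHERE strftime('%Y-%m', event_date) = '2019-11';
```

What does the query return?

Rows with year-month 2019-11: 2019-11-21 → 1.

1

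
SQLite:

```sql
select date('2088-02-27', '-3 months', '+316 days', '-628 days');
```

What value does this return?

Adding -3 months to 2088-02-27 gives 2087-11-27.
Applying '+316 days' to 2087-11-27: counting 316 days forward gives 2088-10-08.
Applying '-628 days' to 2088-10-08: counting 628 days back gives 2087-01-19.

2087-01-19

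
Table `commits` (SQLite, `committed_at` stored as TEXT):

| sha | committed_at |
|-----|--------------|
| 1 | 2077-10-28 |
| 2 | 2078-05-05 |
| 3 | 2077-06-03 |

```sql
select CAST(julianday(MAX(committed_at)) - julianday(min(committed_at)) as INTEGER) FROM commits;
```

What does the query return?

336

MIN = 2077-06-03, MAX = 2078-05-05.
27 days remain in June 2077 after the 3rd (30 − 3).
Full months from July 2077 through April 2078 contribute their day counts.
Then 5 days into May 2078.
Total: 27 + 31 + 31 + 30 + 31 + 30 + 31 + 31 + 28 + 31 + 30 + 5 = 336.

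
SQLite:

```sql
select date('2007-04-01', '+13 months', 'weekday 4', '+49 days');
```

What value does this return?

Adding +13 months to 2007-04-01 gives 2008-05-01.
`weekday 4` advances to the next Thursday; 2008-05-01 is already a Thursday, so it stays at 2008-05-01.
Applying '+49 days' to 2008-05-01: counting 49 days forward gives 2008-06-19.

2008-06-19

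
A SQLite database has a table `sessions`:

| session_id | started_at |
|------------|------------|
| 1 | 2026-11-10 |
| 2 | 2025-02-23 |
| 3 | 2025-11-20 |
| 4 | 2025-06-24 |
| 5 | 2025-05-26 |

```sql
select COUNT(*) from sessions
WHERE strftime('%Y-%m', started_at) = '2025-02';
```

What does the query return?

Rows with year-month 2025-02: 2025-02-23 → 1.

1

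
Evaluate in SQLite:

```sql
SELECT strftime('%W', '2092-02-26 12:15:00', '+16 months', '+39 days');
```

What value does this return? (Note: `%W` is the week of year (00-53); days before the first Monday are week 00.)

31

First apply '+16 months', '+39 days': 2092-02-26 12:15:00 → 2093-08-04 12:15:00.
2093-08-04 is a Tuesday. SQLite's %W counts Mondays since the year started; the result is 31.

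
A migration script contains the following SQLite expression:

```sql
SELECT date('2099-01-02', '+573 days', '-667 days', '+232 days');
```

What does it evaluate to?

2099-05-20

Applying '+573 days' to 2099-01-02: counting 573 days forward gives 2100-07-29.
Applying '-667 days' to 2100-07-29: counting 667 days back gives 2098-09-30.
Applying '+232 days' to 2098-09-30: counting 232 days forward gives 2099-05-20.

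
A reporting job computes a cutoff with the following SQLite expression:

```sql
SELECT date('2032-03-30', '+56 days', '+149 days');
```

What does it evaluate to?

Applying '+56 days' to 2032-03-30: counting 56 days forward gives 2032-05-25.
Applying '+149 days' to 2032-05-25: counting 149 days forward gives 2032-10-21.

2032-10-21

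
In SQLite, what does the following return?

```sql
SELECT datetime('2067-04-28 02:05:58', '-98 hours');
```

2067-04-24 00:05:58

-98 hours from 2067-04-28 02:05:58 is 2067-04-24 00:05:58 (crosses midnight).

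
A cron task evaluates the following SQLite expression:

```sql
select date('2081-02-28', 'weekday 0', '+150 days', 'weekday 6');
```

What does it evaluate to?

`weekday 0` advances to the next Sunday; 2081-02-28 is a Friday, so it moves forward to 2081-03-02.
Applying '+150 days' to 2081-03-02: counting 150 days forward gives 2081-07-30.
`weekday 6` advances to the next Saturday; 2081-07-30 is a Wednesday, so it moves forward to 2081-08-02.

2081-08-02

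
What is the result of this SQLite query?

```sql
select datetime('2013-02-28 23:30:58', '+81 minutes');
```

2013-03-01 00:51:58

81 minutes = 1h 21m; +81 minutes from 2013-02-28 23:30:58 is 2013-03-01 00:51:58 (crosses midnight).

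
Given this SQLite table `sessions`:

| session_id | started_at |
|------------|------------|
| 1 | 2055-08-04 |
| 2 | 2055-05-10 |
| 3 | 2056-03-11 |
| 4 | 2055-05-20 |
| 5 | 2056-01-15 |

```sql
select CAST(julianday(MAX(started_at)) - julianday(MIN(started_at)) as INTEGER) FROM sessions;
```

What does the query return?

MIN = 2055-05-10, MAX = 2056-03-11.
21 days remain in May 2055 after the 10th (31 − 10).
Full months from June 2055 through February 2056 contribute their day counts.
Then 11 days into March 2056.
Total: 21 + 30 + 31 + 31 + 30 + 31 + 30 + 31 + 31 + 29 + 11 = 306.

306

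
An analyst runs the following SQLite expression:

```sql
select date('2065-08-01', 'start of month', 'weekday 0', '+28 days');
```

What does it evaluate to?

2065-08-30

`start of month` rewinds 2065-08-01 to 2065-08-01.
`weekday 0` advances to the next Sunday; 2065-08-01 is a Saturday, so it moves forward to 2065-08-02.
Advancing 28 more days within August lands on 2065-08-30.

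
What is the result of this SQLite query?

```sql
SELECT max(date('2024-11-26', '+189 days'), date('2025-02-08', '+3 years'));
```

2028-02-08

date('2024-11-26', '+189 days') → 2025-06-03.
date('2025-02-08', '+3 years') → 2028-02-08.
Later of the two is 2028-02-08.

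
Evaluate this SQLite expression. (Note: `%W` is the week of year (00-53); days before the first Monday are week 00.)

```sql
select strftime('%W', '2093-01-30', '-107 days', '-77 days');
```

30

First apply '-107 days', '-77 days': 2093-01-30 → 2092-07-30.
2092-07-30 is a Wednesday. SQLite's %W counts Mondays since the year started; the result is 30.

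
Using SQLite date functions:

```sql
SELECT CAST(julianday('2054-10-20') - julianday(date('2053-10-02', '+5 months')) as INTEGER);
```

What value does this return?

Adding +5 months to 2053-10-02 gives 2054-03-02.
29 days remain in March 2054 after the 2nd (31 − 2).
Full months from April 2054 through September 2054 contribute their day counts.
Then 20 days into October 2054.
Total: 29 + 30 + 31 + 30 + 31 + 31 + 30 + 20 = 232.

232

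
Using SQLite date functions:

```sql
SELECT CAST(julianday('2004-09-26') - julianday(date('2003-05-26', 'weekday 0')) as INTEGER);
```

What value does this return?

`weekday 0` advances to the next Sunday; 2003-05-26 is a Monday, so it moves forward to 2003-06-01.
29 days remain in June 2003 after the 1st (30 − 1).
Full months from July 2003 through August 2004 contribute their day counts.
Then 26 days into September 2004.
Total: 29 + 31 + 31 + 30 + 31 + 30 + 31 + 31 + 29 + 31 + 30 + 31 + 30 + 31 + 31 + 26 = 483.

483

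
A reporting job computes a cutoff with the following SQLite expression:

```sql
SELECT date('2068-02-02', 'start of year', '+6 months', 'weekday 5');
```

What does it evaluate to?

`start of year` rewinds 2068-02-02 to 2068-01-01.
Adding +6 months to 2068-01-01 gives 2068-07-01.
`weekday 5` advances to the next Friday; 2068-07-01 is a Sunday, so it moves forward to 2068-07-06.

2068-07-06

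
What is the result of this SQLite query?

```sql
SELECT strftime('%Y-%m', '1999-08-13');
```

`%Y-%m` extracts the year-month: 1999-08.

1999-08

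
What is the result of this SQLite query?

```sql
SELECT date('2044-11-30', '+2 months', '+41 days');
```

Adding +2 months to 2044-11-30 gives 2045-01-30.
Applying '+41 days' to 2045-01-30: counting 41 days forward gives 2045-03-12.

2045-03-12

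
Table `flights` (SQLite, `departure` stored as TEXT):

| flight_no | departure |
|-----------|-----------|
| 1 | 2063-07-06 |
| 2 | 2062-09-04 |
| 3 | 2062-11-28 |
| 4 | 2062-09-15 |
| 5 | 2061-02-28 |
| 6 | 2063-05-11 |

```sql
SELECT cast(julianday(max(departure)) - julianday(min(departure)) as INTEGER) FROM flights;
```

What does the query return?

MIN = 2061-02-28, MAX = 2063-07-06.
0 days remain in February 2061 after the 28th (28 − 28).
Full months from March 2061 through June 2063 contribute their day counts.
Then 6 days into July 2063.
Total: 0 + 31 + 30 + 31 + 30 + 31 + 31 + 30 + 31 + 30 + 31 + 31 + 28 + 31 + 30 + 31 + 30 + 31 + 31 + 30 + 31 + 30 + 31 + 31 + 28 + 31 + 30 + 31 + 30 + 6 = 858.

858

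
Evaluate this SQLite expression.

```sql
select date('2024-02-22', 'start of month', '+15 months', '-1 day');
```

`start of month` rewinds 2024-02-22 to 2024-02-01.
Adding +15 months to 2024-02-01 gives 2025-05-01.
Going back 1 day from 2025-05-01 reaches 2025-04-30 (last day of April, 30 days).

2025-04-30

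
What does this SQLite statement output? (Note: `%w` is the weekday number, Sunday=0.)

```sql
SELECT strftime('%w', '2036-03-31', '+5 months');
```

0

First apply '+5 months': 2036-03-31 → 2036-08-31.
2036-08-31 is a Sunday; with Sunday=0 that is 0.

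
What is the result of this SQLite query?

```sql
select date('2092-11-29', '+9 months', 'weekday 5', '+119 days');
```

2094-01-01

Adding +9 months to 2092-11-29 gives 2093-08-29.
`weekday 5` advances to the next Friday; 2093-08-29 is a Saturday, so it moves forward to 2093-09-04.
Applying '+119 days' to 2093-09-04: counting 119 days forward gives 2094-01-01.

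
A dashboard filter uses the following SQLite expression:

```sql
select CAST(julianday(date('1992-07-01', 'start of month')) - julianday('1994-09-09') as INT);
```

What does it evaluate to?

`start of month` rewinds 1992-07-01 to 1992-07-01.
30 days remain in July 1992 after the 1st (31 − 1).
Full months from August 1992 through August 1994 contribute their day counts.
Then 9 days into September 1994.
Total: 30 + 31 + 30 + 31 + 30 + 31 + 31 + 28 + 31 + 30 + 31 + 30 + 31 + 31 + 30 + 31 + 30 + 31 + 31 + 28 + 31 + 30 + 31 + 30 + 31 + 31 + 9 = 800.
The subtraction is earlier − later, so the result is −800 → -800.

-800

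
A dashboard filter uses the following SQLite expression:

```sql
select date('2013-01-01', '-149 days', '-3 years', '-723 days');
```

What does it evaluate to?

Applying '-149 days' to 2013-01-01: counting 149 days back gives 2012-08-05.
Adding -3 years to 2012-08-05 gives 2009-08-05.
Applying '-723 days' to 2009-08-05: counting 723 days back gives 2007-08-13.

2007-08-13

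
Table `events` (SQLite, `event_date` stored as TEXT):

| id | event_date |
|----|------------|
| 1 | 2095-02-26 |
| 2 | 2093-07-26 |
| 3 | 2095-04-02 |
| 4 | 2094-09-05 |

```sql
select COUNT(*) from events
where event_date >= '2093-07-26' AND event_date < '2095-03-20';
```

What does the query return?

Rows in [2093-07-26, 2095-03-20): 2095-02-26, 2093-07-26, 2094-09-05 → 3 rows.

3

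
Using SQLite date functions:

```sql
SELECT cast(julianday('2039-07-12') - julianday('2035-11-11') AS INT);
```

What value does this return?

19 days remain in November 2035 after the 11th (30 − 11).
Full months from December 2035 through June 2039 contribute their day counts.
Then 12 days into July 2039.
Total: 19 + 31 + 31 + 29 + 31 + 30 + 31 + 30 + 31 + 31 + 30 + 31 + 30 + 31 + 31 + 28 + 31 + 30 + 31 + 30 + 31 + 31 + 30 + 31 + 30 + 31 + 31 + 28 + 31 + 30 + 31 + 30 + 31 + 31 + 30 + 31 + 30 + 31 + 31 + 28 + 31 + 30 + 31 + 30 + 12 = 1339.

1339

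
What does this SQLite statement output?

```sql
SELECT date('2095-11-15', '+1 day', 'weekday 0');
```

2095-11-20

Advancing 1 more day within November lands on 2095-11-16.
`weekday 0` advances to the next Sunday; 2095-11-16 is a Wednesday, so it moves forward to 2095-11-20.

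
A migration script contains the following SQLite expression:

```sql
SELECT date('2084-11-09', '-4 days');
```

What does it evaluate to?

Going back 4 days within November lands on 2084-11-05.

2084-11-05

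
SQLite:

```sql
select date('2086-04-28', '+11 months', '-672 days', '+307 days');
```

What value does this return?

2086-03-28

Adding +11 months to 2086-04-28 gives 2087-03-28.
Applying '-672 days' to 2087-03-28: counting 672 days back gives 2085-05-25.
Applying '+307 days' to 2085-05-25: counting 307 days forward gives 2086-03-28.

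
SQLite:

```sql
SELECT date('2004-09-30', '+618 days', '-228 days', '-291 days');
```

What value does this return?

2005-01-07

Applying '+618 days' to 2004-09-30: counting 618 days forward gives 2006-06-10.
Applying '-228 days' to 2006-06-10: counting 228 days back gives 2005-10-25.
Applying '-291 days' to 2005-10-25: counting 291 days back gives 2005-01-07.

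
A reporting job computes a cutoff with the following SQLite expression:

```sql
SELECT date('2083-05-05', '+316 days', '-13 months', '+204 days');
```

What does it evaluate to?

2083-09-08

Applying '+316 days' to 2083-05-05: counting 316 days forward gives 2084-03-16.
Adding -13 months to 2084-03-16 gives 2083-02-16.
Applying '+204 days' to 2083-02-16: counting 204 days forward gives 2083-09-08.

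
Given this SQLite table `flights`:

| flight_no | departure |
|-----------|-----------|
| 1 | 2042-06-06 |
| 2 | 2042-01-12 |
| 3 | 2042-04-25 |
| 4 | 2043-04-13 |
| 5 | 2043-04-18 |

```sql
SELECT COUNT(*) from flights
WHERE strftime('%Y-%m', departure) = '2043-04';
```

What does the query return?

2

Rows with year-month 2043-04: 2043-04-13, 2043-04-18 → 2.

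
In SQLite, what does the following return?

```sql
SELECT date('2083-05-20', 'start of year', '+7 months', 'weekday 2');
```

2083-08-03

`start of year` rewinds 2083-05-20 to 2083-01-01.
Adding +7 months to 2083-01-01 gives 2083-08-01.
`weekday 2` advances to the next Tuesday; 2083-08-01 is a Sunday, so it moves forward to 2083-08-03.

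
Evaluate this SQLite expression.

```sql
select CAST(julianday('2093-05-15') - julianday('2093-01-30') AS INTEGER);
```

105

1 day remains in January 2093 after the 30th (31 − 30).
February 2093: 28 days.
March 2093: 31 days.
April 2093: 30 days.
Then 15 days into May 2093.
Total: 1 + 28 + 31 + 30 + 15 = 105.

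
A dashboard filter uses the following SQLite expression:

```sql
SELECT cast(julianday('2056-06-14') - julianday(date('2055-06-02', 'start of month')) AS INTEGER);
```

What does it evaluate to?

`start of month` rewinds 2055-06-02 to 2055-06-01.
29 days remain in June 2055 after the 1st (30 − 1).
Full months from July 2055 through May 2056 contribute their day counts.
Then 14 days into June 2056.
Total: 29 + 31 + 31 + 30 + 31 + 30 + 31 + 31 + 29 + 31 + 30 + 31 + 14 = 379.

379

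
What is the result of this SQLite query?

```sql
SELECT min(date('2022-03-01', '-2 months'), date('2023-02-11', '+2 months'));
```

date('2022-03-01', '-2 months') → 2022-01-01.
date('2023-02-11', '+2 months') → 2023-04-11.
Earlier of the two is 2022-01-01.

2022-01-01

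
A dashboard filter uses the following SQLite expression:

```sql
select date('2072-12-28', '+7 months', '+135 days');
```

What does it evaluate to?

Adding +7 months to 2072-12-28 gives 2073-07-28.
Applying '+135 days' to 2073-07-28: counting 135 days forward gives 2073-12-10.

2073-12-10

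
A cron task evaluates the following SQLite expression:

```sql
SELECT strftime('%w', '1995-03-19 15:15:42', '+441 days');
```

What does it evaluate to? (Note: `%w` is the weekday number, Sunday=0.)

First apply '+441 days': 1995-03-19 15:15:42 → 1996-06-02 15:15:42.
1996-06-02 is a Sunday; with Sunday=0 that is 0.

0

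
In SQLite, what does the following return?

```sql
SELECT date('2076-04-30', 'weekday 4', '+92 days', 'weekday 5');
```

`weekday 4` advances to the next Thursday; 2076-04-30 is already a Thursday, so it stays at 2076-04-30.
Applying '+92 days' to 2076-04-30: counting 92 days forward gives 2076-07-31.
`weekday 5` advances to the next Friday; 2076-07-31 is already a Friday, so it stays at 2076-07-31.

2076-07-31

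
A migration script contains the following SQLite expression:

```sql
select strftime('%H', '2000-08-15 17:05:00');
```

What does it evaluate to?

`%H` extracts the 2-digit hour (00-23): 17.

17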